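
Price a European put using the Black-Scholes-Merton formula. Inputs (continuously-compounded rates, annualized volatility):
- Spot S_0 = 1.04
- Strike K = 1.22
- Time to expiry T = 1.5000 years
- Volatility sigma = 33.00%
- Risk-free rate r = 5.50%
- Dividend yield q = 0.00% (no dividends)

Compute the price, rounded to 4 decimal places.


Answer: Price = 0.2180

Derivation:
d1 = (ln(S/K) + (r - q + 0.5*sigma^2) * T) / (sigma * sqrt(T)) = 0.01124502
d2 = d1 - sigma * sqrt(T) = -0.39292078
exp(-rT) = 0.92081144; exp(-qT) = 1.00000000
P = K * exp(-rT) * N(-d2) - S_0 * exp(-qT) * N(-d1)
N(-d1) = 0.49551398; N(-d2) = 0.65281100
P = 1.2200 * 0.92081144 * 0.65281100 - 1.0400 * 1.00000000 * 0.49551398 = 0.2180


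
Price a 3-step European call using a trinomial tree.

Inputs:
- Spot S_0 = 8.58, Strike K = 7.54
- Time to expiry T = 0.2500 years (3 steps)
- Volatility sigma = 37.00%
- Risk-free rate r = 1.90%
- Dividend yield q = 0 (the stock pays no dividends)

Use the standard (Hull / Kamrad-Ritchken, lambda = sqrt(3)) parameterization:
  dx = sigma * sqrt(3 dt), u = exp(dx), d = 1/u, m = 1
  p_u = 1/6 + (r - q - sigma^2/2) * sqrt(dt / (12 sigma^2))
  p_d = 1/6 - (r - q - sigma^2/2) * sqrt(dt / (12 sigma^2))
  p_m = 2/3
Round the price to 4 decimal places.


dt = T/N = 0.083333; dx = sigma*sqrt(3*dt) = 0.185000
u = exp(dx) = 1.203218; d = 1/u = 0.831104
p_u = 0.155529, p_m = 0.666667, p_d = 0.177804
Discount per step: exp(-r*dt) = 0.998418
Stock lattice S(k, j) with j the centered position index:
  k=0: S(0,+0) = 8.5800
  k=1: S(1,-1) = 7.1309; S(1,+0) = 8.5800; S(1,+1) = 10.3236
  k=2: S(2,-2) = 5.9265; S(2,-1) = 7.1309; S(2,+0) = 8.5800; S(2,+1) = 10.3236; S(2,+2) = 12.4216
  k=3: S(3,-3) = 4.9255; S(3,-2) = 5.9265; S(3,-1) = 7.1309; S(3,+0) = 8.5800; S(3,+1) = 10.3236; S(3,+2) = 12.4216; S(3,+3) = 14.9459
Terminal payoffs V(N, j) = max(S_T - K, 0):
  V(3,-3) = 0.000000; V(3,-2) = 0.000000; V(3,-1) = 0.000000; V(3,+0) = 1.040000; V(3,+1) = 2.783614; V(3,+2) = 4.881563; V(3,+3) = 7.405854
Backward induction: V(k, j) = exp(-r*dt) * [p_u * V(k+1, j+1) + p_m * V(k+1, j) + p_d * V(k+1, j-1)]
  V(2,-2) = exp(-r*dt) * [p_u*0.000000 + p_m*0.000000 + p_d*0.000000] = 0.000000
  V(2,-1) = exp(-r*dt) * [p_u*1.040000 + p_m*0.000000 + p_d*0.000000] = 0.161495
  V(2,+0) = exp(-r*dt) * [p_u*2.783614 + p_m*1.040000 + p_d*0.000000] = 1.124485
  V(2,+1) = exp(-r*dt) * [p_u*4.881563 + p_m*2.783614 + p_d*1.040000] = 2.795455
  V(2,+2) = exp(-r*dt) * [p_u*7.405854 + p_m*4.881563 + p_d*2.783614] = 4.893386
  V(1,-1) = exp(-r*dt) * [p_u*1.124485 + p_m*0.161495 + p_d*0.000000] = 0.282106
  V(1,+0) = exp(-r*dt) * [p_u*2.795455 + p_m*1.124485 + p_d*0.161495] = 1.211227
  V(1,+1) = exp(-r*dt) * [p_u*4.893386 + p_m*2.795455 + p_d*1.124485] = 2.820171
  V(0,+0) = exp(-r*dt) * [p_u*2.820171 + p_m*1.211227 + p_d*0.282106] = 1.294213

Answer: Price = V(0,0) = 1.2942


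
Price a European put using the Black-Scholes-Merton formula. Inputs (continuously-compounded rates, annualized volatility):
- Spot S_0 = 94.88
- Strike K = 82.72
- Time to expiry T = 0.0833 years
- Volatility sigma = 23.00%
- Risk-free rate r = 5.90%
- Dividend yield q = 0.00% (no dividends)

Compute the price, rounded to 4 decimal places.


Answer: Price = 0.0339

Derivation:
d1 = (ln(S/K) + (r - q + 0.5*sigma^2) * T) / (sigma * sqrt(T)) = 2.17332271
d2 = d1 - sigma * sqrt(T) = 2.10694071
exp(-rT) = 0.99509736; exp(-qT) = 1.00000000
P = K * exp(-rT) * N(-d2) - S_0 * exp(-qT) * N(-d1)
N(-d1) = 0.01487802; N(-d2) = 0.01756136
P = 82.7200 * 0.99509736 * 0.01756136 - 94.8800 * 1.00000000 * 0.01487802 = 0.0339


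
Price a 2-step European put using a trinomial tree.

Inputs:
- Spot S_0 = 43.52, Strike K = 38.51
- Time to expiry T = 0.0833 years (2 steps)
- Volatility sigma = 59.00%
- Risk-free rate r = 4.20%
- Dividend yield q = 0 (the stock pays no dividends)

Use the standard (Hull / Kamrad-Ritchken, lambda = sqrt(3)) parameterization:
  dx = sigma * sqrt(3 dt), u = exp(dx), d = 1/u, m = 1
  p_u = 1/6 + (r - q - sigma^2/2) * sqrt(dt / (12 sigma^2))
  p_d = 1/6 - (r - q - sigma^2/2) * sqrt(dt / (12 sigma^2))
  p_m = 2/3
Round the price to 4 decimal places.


Answer: Price = V(0,0) = 1.0774

Derivation:
dt = T/N = 0.041650; dx = sigma*sqrt(3*dt) = 0.208555
u = exp(dx) = 1.231896; d = 1/u = 0.811757
p_u = 0.153481, p_m = 0.666667, p_d = 0.179852
Discount per step: exp(-r*dt) = 0.998252
Stock lattice S(k, j) with j the centered position index:
  k=0: S(0,+0) = 43.5200
  k=1: S(1,-1) = 35.3276; S(1,+0) = 43.5200; S(1,+1) = 53.6121
  k=2: S(2,-2) = 28.6774; S(2,-1) = 35.3276; S(2,+0) = 43.5200; S(2,+1) = 53.6121; S(2,+2) = 66.0446
Terminal payoffs V(N, j) = max(K - S_T, 0):
  V(2,-2) = 9.832551; V(2,-1) = 3.182354; V(2,+0) = 0.000000; V(2,+1) = 0.000000; V(2,+2) = 0.000000
Backward induction: V(k, j) = exp(-r*dt) * [p_u * V(k+1, j+1) + p_m * V(k+1, j) + p_d * V(k+1, j-1)]
  V(1,-1) = exp(-r*dt) * [p_u*0.000000 + p_m*3.182354 + p_d*9.832551] = 3.883178
  V(1,+0) = exp(-r*dt) * [p_u*0.000000 + p_m*0.000000 + p_d*3.182354] = 0.571354
  V(1,+1) = exp(-r*dt) * [p_u*0.000000 + p_m*0.000000 + p_d*0.000000] = 0.000000
  V(0,+0) = exp(-r*dt) * [p_u*0.000000 + p_m*0.571354 + p_d*3.883178] = 1.077415


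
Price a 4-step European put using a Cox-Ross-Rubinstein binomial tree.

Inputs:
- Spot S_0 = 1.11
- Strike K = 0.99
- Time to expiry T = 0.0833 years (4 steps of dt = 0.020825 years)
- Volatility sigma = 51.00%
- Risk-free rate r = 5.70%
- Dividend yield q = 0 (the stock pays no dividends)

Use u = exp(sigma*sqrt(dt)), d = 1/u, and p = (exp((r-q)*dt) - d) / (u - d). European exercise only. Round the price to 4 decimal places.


Answer: Price = V(0,0) = 0.0193

Derivation:
dt = T/N = 0.020825
u = exp(sigma*sqrt(dt)) = 1.076373; d = 1/u = 0.929046
p = (exp((r-q)*dt) - d) / (u - d) = 0.489671
Discount per step: exp(-r*dt) = 0.998814
Stock lattice S(k, i) with i counting down-moves:
  k=0: S(0,0) = 1.1100
  k=1: S(1,0) = 1.1948; S(1,1) = 1.0312
  k=2: S(2,0) = 1.2860; S(2,1) = 1.1100; S(2,2) = 0.9581
  k=3: S(3,0) = 1.3842; S(3,1) = 1.1948; S(3,2) = 1.0312; S(3,3) = 0.8901
  k=4: S(4,0) = 1.4900; S(4,1) = 1.2860; S(4,2) = 1.1100; S(4,3) = 0.9581; S(4,4) = 0.8269
Terminal payoffs V(N, i) = max(K - S_T, 0):
  V(4,0) = 0.000000; V(4,1) = 0.000000; V(4,2) = 0.000000; V(4,3) = 0.031930; V(4,4) = 0.163065
Backward induction: V(k, i) = exp(-r*dt) * [p * V(k+1, i) + (1-p) * V(k+1, i+1)].
  V(3,0) = exp(-r*dt) * [p*0.000000 + (1-p)*0.000000] = 0.000000
  V(3,1) = exp(-r*dt) * [p*0.000000 + (1-p)*0.000000] = 0.000000
  V(3,2) = exp(-r*dt) * [p*0.000000 + (1-p)*0.031930] = 0.016276
  V(3,3) = exp(-r*dt) * [p*0.031930 + (1-p)*0.163065] = 0.098735
  V(2,0) = exp(-r*dt) * [p*0.000000 + (1-p)*0.000000] = 0.000000
  V(2,1) = exp(-r*dt) * [p*0.000000 + (1-p)*0.016276] = 0.008296
  V(2,2) = exp(-r*dt) * [p*0.016276 + (1-p)*0.098735] = 0.058288
  V(1,0) = exp(-r*dt) * [p*0.000000 + (1-p)*0.008296] = 0.004229
  V(1,1) = exp(-r*dt) * [p*0.008296 + (1-p)*0.058288] = 0.033768
  V(0,0) = exp(-r*dt) * [p*0.004229 + (1-p)*0.033768] = 0.019281


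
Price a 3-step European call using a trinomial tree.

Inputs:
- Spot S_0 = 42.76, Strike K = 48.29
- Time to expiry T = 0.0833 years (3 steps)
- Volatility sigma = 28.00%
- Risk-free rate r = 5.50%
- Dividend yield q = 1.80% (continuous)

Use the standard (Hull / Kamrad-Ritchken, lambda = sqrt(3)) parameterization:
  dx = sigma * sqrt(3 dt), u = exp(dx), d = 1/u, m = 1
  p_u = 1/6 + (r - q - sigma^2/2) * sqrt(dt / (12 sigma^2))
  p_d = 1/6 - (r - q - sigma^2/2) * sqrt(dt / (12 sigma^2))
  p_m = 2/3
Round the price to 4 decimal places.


Answer: Price = V(0,0) = 0.1369

Derivation:
dt = T/N = 0.027767; dx = sigma*sqrt(3*dt) = 0.080813
u = exp(dx) = 1.084168; d = 1/u = 0.922366
p_u = 0.166289, p_m = 0.666667, p_d = 0.167045
Discount per step: exp(-r*dt) = 0.998474
Stock lattice S(k, j) with j the centered position index:
  k=0: S(0,+0) = 42.7600
  k=1: S(1,-1) = 39.4404; S(1,+0) = 42.7600; S(1,+1) = 46.3590
  k=2: S(2,-2) = 36.3785; S(2,-1) = 39.4404; S(2,+0) = 42.7600; S(2,+1) = 46.3590; S(2,+2) = 50.2610
  k=3: S(3,-3) = 33.5543; S(3,-2) = 36.3785; S(3,-1) = 39.4404; S(3,+0) = 42.7600; S(3,+1) = 46.3590; S(3,+2) = 50.2610; S(3,+3) = 54.4913
Terminal payoffs V(N, j) = max(S_T - K, 0):
  V(3,-3) = 0.000000; V(3,-2) = 0.000000; V(3,-1) = 0.000000; V(3,+0) = 0.000000; V(3,+1) = 0.000000; V(3,+2) = 1.970970; V(3,+3) = 6.201335
Backward induction: V(k, j) = exp(-r*dt) * [p_u * V(k+1, j+1) + p_m * V(k+1, j) + p_d * V(k+1, j-1)]
  V(2,-2) = exp(-r*dt) * [p_u*0.000000 + p_m*0.000000 + p_d*0.000000] = 0.000000
  V(2,-1) = exp(-r*dt) * [p_u*0.000000 + p_m*0.000000 + p_d*0.000000] = 0.000000
  V(2,+0) = exp(-r*dt) * [p_u*0.000000 + p_m*0.000000 + p_d*0.000000] = 0.000000
  V(2,+1) = exp(-r*dt) * [p_u*1.970970 + p_m*0.000000 + p_d*0.000000] = 0.327250
  V(2,+2) = exp(-r*dt) * [p_u*6.201335 + p_m*1.970970 + p_d*0.000000] = 2.341613
  V(1,-1) = exp(-r*dt) * [p_u*0.000000 + p_m*0.000000 + p_d*0.000000] = 0.000000
  V(1,+0) = exp(-r*dt) * [p_u*0.327250 + p_m*0.000000 + p_d*0.000000] = 0.054335
  V(1,+1) = exp(-r*dt) * [p_u*2.341613 + p_m*0.327250 + p_d*0.000000] = 0.606623
  V(0,+0) = exp(-r*dt) * [p_u*0.606623 + p_m*0.054335 + p_d*0.000000] = 0.136889


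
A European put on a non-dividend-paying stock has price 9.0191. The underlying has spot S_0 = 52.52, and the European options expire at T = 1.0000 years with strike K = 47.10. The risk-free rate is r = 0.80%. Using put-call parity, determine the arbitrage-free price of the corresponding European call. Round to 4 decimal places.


Put-call parity: C - P = S_0 * exp(-qT) - K * exp(-rT).
S_0 * exp(-qT) = 52.5200 * 1.00000000 = 52.52000000
K * exp(-rT) = 47.1000 * 0.99203191 = 46.72470319
C = P + S*exp(-qT) - K*exp(-rT)
C = 9.0191 + 52.52000000 - 46.72470319 = 14.8144

Answer: Call price = 14.8144


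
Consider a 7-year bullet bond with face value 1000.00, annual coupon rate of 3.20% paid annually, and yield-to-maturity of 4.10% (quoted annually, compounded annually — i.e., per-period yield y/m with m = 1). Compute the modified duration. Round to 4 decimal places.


Coupon per period c = face * coupon_rate / m = 32.000000
Periods per year m = 1; per-period yield y/m = 0.041000
Number of cashflows N = 7
Cashflows (t years, CF_t, discount factor 1/(1+y/m)^(m*t), PV):
  t = 1.0000: CF_t = 32.000000, DF = 0.960615, PV = 30.739673
  t = 2.0000: CF_t = 32.000000, DF = 0.922781, PV = 29.528985
  t = 3.0000: CF_t = 32.000000, DF = 0.886437, PV = 28.365980
  t = 4.0000: CF_t = 32.000000, DF = 0.851524, PV = 27.248780
  t = 5.0000: CF_t = 32.000000, DF = 0.817987, PV = 26.175581
  t = 6.0000: CF_t = 32.000000, DF = 0.785770, PV = 25.144650
  t = 7.0000: CF_t = 1032.000000, DF = 0.754823, PV = 778.976921
Price P = sum_t PV_t = 946.180570
First compute Macaulay numerator sum_t t * PV_t:
  t * PV_t at t = 1.0000: 30.739673
  t * PV_t at t = 2.0000: 59.057970
  t * PV_t at t = 3.0000: 85.097939
  t * PV_t at t = 4.0000: 108.995119
  t * PV_t at t = 5.0000: 130.877905
  t * PV_t at t = 6.0000: 150.867902
  t * PV_t at t = 7.0000: 5452.838445
Macaulay duration D = 6018.474955 / 946.180570 = 6.360810
Modified duration = D / (1 + y/m) = 6.360810 / (1 + 0.041000) = 6.110288

Answer: Modified duration = 6.1103


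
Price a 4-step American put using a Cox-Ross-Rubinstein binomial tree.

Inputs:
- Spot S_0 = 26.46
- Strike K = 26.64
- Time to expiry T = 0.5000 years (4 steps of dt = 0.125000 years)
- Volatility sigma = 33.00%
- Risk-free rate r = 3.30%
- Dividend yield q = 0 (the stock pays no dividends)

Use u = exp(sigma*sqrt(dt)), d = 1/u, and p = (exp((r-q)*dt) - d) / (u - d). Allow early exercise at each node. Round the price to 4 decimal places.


Answer: Price = V(0,0) = 2.2896

Derivation:
dt = T/N = 0.125000
u = exp(sigma*sqrt(dt)) = 1.123751; d = 1/u = 0.889876
p = (exp((r-q)*dt) - d) / (u - d) = 0.488539
Discount per step: exp(-r*dt) = 0.995883
Stock lattice S(k, i) with i counting down-moves:
  k=0: S(0,0) = 26.4600
  k=1: S(1,0) = 29.7345; S(1,1) = 23.5461
  k=2: S(2,0) = 33.4141; S(2,1) = 26.4600; S(2,2) = 20.9531
  k=3: S(3,0) = 37.5492; S(3,1) = 29.7345; S(3,2) = 23.5461; S(3,3) = 18.6457
  k=4: S(4,0) = 42.1960; S(4,1) = 33.4141; S(4,2) = 26.4600; S(4,3) = 20.9531; S(4,4) = 16.5924
Terminal payoffs V(N, i) = max(K - S_T, 0):
  V(4,0) = 0.000000; V(4,1) = 0.000000; V(4,2) = 0.180000; V(4,3) = 5.686852; V(4,4) = 10.047618
Backward induction: V(k, i) = exp(-r*dt) * [p * V(k+1, i) + (1-p) * V(k+1, i+1)]; then take max(V_cont, immediate exercise) for American.
  V(3,0) = exp(-r*dt) * [p*0.000000 + (1-p)*0.000000] = 0.000000; exercise = 0.000000; V(3,0) = max -> 0.000000
  V(3,1) = exp(-r*dt) * [p*0.000000 + (1-p)*0.180000] = 0.091684; exercise = 0.000000; V(3,1) = max -> 0.091684
  V(3,2) = exp(-r*dt) * [p*0.180000 + (1-p)*5.686852] = 2.984205; exercise = 3.093868; V(3,2) = max -> 3.093868
  V(3,3) = exp(-r*dt) * [p*5.686852 + (1-p)*10.047618] = 7.884622; exercise = 7.994286; V(3,3) = max -> 7.994286
  V(2,0) = exp(-r*dt) * [p*0.000000 + (1-p)*0.091684] = 0.046700; exercise = 0.000000; V(2,0) = max -> 0.046700
  V(2,1) = exp(-r*dt) * [p*0.091684 + (1-p)*3.093868] = 1.620486; exercise = 0.180000; V(2,1) = max -> 1.620486
  V(2,2) = exp(-r*dt) * [p*3.093868 + (1-p)*7.994286] = 5.577188; exercise = 5.686852; V(2,2) = max -> 5.686852
  V(1,0) = exp(-r*dt) * [p*0.046700 + (1-p)*1.620486] = 0.848124; exercise = 0.000000; V(1,0) = max -> 0.848124
  V(1,1) = exp(-r*dt) * [p*1.620486 + (1-p)*5.686852] = 3.685041; exercise = 3.093868; V(1,1) = max -> 3.685041
  V(0,0) = exp(-r*dt) * [p*0.848124 + (1-p)*3.685041] = 2.289633; exercise = 0.180000; V(0,0) = max -> 2.289633


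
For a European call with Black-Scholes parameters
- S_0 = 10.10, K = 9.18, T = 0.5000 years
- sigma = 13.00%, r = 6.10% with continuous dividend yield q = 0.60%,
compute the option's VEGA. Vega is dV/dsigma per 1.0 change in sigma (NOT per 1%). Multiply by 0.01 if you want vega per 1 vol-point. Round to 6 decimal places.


d1 = 1.3841149554; d2 = 1.2921910738
phi(d1) = 0.1530752516; exp(-qT) = 0.9970044955; exp(-rT) = 0.9699604321
Vega = S * exp(-qT) * phi(d1) * sqrt(T) = 10.1000 * 0.9970044955 * 0.1530752516 * 0.7071067812 = 1.089955

Answer: Vega = 1.089955


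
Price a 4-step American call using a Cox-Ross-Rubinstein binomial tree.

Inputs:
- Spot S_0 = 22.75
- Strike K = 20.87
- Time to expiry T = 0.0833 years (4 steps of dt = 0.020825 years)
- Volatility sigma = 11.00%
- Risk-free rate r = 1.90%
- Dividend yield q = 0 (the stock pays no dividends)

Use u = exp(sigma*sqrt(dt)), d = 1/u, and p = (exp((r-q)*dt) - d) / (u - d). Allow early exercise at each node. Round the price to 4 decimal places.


Answer: Price = V(0,0) = 1.9130

Derivation:
dt = T/N = 0.020825
u = exp(sigma*sqrt(dt)) = 1.016001; d = 1/u = 0.984251
p = (exp((r-q)*dt) - d) / (u - d) = 0.508497
Discount per step: exp(-r*dt) = 0.999604
Stock lattice S(k, i) with i counting down-moves:
  k=0: S(0,0) = 22.7500
  k=1: S(1,0) = 23.1140; S(1,1) = 22.3917
  k=2: S(2,0) = 23.4839; S(2,1) = 22.7500; S(2,2) = 22.0391
  k=3: S(3,0) = 23.8596; S(3,1) = 23.1140; S(3,2) = 22.3917; S(3,3) = 21.6920
  k=4: S(4,0) = 24.2414; S(4,1) = 23.4839; S(4,2) = 22.7500; S(4,3) = 22.0391; S(4,4) = 21.3504
Terminal payoffs V(N, i) = max(S_T - K, 0):
  V(4,0) = 3.371377; V(4,1) = 2.613853; V(4,2) = 1.880000; V(4,3) = 1.169080; V(4,4) = 0.480375
Backward induction: V(k, i) = exp(-r*dt) * [p * V(k+1, i) + (1-p) * V(k+1, i+1)]; then take max(V_cont, immediate exercise) for American.
  V(3,0) = exp(-r*dt) * [p*3.371377 + (1-p)*2.613853] = 2.997865; exercise = 2.989609; V(3,0) = max -> 2.997865
  V(3,1) = exp(-r*dt) * [p*2.613853 + (1-p)*1.880000] = 2.252270; exercise = 2.244014; V(3,1) = max -> 2.252270
  V(3,2) = exp(-r*dt) * [p*1.880000 + (1-p)*1.169080] = 1.529975; exercise = 1.521719; V(3,2) = max -> 1.529975
  V(3,3) = exp(-r*dt) * [p*1.169080 + (1-p)*0.480375] = 0.830251; exercise = 0.821994; V(3,3) = max -> 0.830251
  V(2,0) = exp(-r*dt) * [p*2.997865 + (1-p)*2.252270] = 2.630361; exercise = 2.613853; V(2,0) = max -> 2.630361
  V(2,1) = exp(-r*dt) * [p*2.252270 + (1-p)*1.529975] = 1.896509; exercise = 1.880000; V(2,1) = max -> 1.896509
  V(2,2) = exp(-r*dt) * [p*1.529975 + (1-p)*0.830251] = 1.185589; exercise = 1.169080; V(2,2) = max -> 1.185589
  V(1,0) = exp(-r*dt) * [p*2.630361 + (1-p)*1.896509] = 2.268773; exercise = 2.244014; V(1,0) = max -> 2.268773
  V(1,1) = exp(-r*dt) * [p*1.896509 + (1-p)*1.185589] = 1.546477; exercise = 1.521719; V(1,1) = max -> 1.546477
  V(0,0) = exp(-r*dt) * [p*2.268773 + (1-p)*1.546477] = 1.913005; exercise = 1.880000; V(0,0) = max -> 1.913005


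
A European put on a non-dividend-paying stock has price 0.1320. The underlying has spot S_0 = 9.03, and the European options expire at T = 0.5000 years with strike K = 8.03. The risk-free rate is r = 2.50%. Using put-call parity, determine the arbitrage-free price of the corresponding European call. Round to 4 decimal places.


Answer: Call price = 1.2318

Derivation:
Put-call parity: C - P = S_0 * exp(-qT) - K * exp(-rT).
S_0 * exp(-qT) = 9.0300 * 1.00000000 = 9.03000000
K * exp(-rT) = 8.0300 * 0.98757780 = 7.93024974
C = P + S*exp(-qT) - K*exp(-rT)
C = 0.1320 + 9.03000000 - 7.93024974 = 1.2318


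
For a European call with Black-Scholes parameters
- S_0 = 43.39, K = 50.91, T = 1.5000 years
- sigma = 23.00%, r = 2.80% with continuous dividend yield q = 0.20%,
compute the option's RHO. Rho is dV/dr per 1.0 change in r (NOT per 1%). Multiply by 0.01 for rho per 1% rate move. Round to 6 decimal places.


d1 = -0.2881003504; d2 = -0.5697916708
phi(d1) = 0.3827246648; exp(-qT) = 0.9970044955; exp(-rT) = 0.9588697806
N(d2) = 0.2844095027
Rho = K*T*exp(-rT)*N(d2) = 50.9100 * 1.5000 * 0.9588697806 * 0.2844095027 = 20.825627

Answer: Rho = 20.825627


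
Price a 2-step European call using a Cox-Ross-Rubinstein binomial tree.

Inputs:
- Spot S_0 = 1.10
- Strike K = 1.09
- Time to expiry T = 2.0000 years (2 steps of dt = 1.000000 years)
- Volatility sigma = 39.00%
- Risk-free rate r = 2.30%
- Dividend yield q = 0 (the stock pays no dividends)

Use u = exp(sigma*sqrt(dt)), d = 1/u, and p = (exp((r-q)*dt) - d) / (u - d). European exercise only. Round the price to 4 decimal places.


Answer: Price = V(0,0) = 0.2390

Derivation:
dt = T/N = 1.000000
u = exp(sigma*sqrt(dt)) = 1.476981; d = 1/u = 0.677057
p = (exp((r-q)*dt) - d) / (u - d) = 0.432803
Discount per step: exp(-r*dt) = 0.977262
Stock lattice S(k, i) with i counting down-moves:
  k=0: S(0,0) = 1.1000
  k=1: S(1,0) = 1.6247; S(1,1) = 0.7448
  k=2: S(2,0) = 2.3996; S(2,1) = 1.1000; S(2,2) = 0.5042
Terminal payoffs V(N, i) = max(S_T - K, 0):
  V(2,0) = 1.309619; V(2,1) = 0.010000; V(2,2) = 0.000000
Backward induction: V(k, i) = exp(-r*dt) * [p * V(k+1, i) + (1-p) * V(k+1, i+1)].
  V(1,0) = exp(-r*dt) * [p*1.309619 + (1-p)*0.010000] = 0.559463
  V(1,1) = exp(-r*dt) * [p*0.010000 + (1-p)*0.000000] = 0.004230
  V(0,0) = exp(-r*dt) * [p*0.559463 + (1-p)*0.004230] = 0.238976


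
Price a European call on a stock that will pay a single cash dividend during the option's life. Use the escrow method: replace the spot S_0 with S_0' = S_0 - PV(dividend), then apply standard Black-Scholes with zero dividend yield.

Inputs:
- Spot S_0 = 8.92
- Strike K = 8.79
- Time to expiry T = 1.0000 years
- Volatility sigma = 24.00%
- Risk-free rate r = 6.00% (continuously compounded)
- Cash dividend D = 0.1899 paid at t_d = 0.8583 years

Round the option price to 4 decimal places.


PV(D) = D * exp(-r * t_d) = 0.1899 * 0.94980555 = 0.18036807
S_0' = S_0 - PV(D) = 8.9200 - 0.18036807 = 8.73963193
d1 = (ln(S_0'/K) + (r + sigma^2/2)*T) / (sigma*sqrt(T)) = 0.34605568
d2 = d1 - sigma*sqrt(T) = 0.10605568
exp(-rT) = 0.94176453
N(d1) = 0.63534957; N(d2) = 0.54223091
C = S_0' * N(d1) - K * exp(-rT) * N(d2) = 8.73963193 * 0.63534957 - 8.7900 * 0.94176453 * 0.54223091 = 1.0641

Answer: Price = 1.0641


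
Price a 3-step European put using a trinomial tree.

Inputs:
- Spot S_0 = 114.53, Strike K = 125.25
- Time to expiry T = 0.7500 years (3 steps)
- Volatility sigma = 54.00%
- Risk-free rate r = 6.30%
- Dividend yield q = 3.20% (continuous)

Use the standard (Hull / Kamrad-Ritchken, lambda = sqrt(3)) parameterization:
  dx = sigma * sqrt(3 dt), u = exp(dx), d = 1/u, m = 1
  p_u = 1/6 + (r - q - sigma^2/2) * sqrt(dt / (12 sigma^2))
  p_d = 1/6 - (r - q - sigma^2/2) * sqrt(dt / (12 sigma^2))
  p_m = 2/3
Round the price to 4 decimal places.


Answer: Price = V(0,0) = 25.0445

Derivation:
dt = T/N = 0.250000; dx = sigma*sqrt(3*dt) = 0.467654
u = exp(dx) = 1.596245; d = 1/u = 0.626470
p_u = 0.135982, p_m = 0.666667, p_d = 0.197352
Discount per step: exp(-r*dt) = 0.984373
Stock lattice S(k, j) with j the centered position index:
  k=0: S(0,+0) = 114.5300
  k=1: S(1,-1) = 71.7497; S(1,+0) = 114.5300; S(1,+1) = 182.8179
  k=2: S(2,-2) = 44.9490; S(2,-1) = 71.7497; S(2,+0) = 114.5300; S(2,+1) = 182.8179; S(2,+2) = 291.8221
  k=3: S(3,-3) = 28.1592; S(3,-2) = 44.9490; S(3,-1) = 71.7497; S(3,+0) = 114.5300; S(3,+1) = 182.8179; S(3,+2) = 291.8221; S(3,+3) = 465.8194
Terminal payoffs V(N, j) = max(K - S_T, 0):
  V(3,-3) = 97.090757; V(3,-2) = 80.300962; V(3,-1) = 53.500343; V(3,+0) = 10.720000; V(3,+1) = 0.000000; V(3,+2) = 0.000000; V(3,+3) = 0.000000
Backward induction: V(k, j) = exp(-r*dt) * [p_u * V(k+1, j+1) + p_m * V(k+1, j) + p_d * V(k+1, j-1)]
  V(2,-2) = exp(-r*dt) * [p_u*53.500343 + p_m*80.300962 + p_d*97.090757] = 78.720406
  V(2,-1) = exp(-r*dt) * [p_u*10.720000 + p_m*53.500343 + p_d*80.300962] = 52.144378
  V(2,+0) = exp(-r*dt) * [p_u*0.000000 + p_m*10.720000 + p_d*53.500343] = 17.428384
  V(2,+1) = exp(-r*dt) * [p_u*0.000000 + p_m*0.000000 + p_d*10.720000] = 2.082551
  V(2,+2) = exp(-r*dt) * [p_u*0.000000 + p_m*0.000000 + p_d*0.000000] = 0.000000
  V(1,-1) = exp(-r*dt) * [p_u*17.428384 + p_m*52.144378 + p_d*78.720406] = 51.845439
  V(1,+0) = exp(-r*dt) * [p_u*2.082551 + p_m*17.428384 + p_d*52.144378] = 21.846096
  V(1,+1) = exp(-r*dt) * [p_u*0.000000 + p_m*2.082551 + p_d*17.428384] = 4.752446
  V(0,+0) = exp(-r*dt) * [p_u*4.752446 + p_m*21.846096 + p_d*51.845439] = 25.044524


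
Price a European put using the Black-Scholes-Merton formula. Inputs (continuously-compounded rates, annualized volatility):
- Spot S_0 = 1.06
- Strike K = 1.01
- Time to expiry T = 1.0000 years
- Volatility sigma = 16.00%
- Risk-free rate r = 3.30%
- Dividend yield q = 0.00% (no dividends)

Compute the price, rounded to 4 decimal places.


d1 = (ln(S/K) + (r - q + 0.5*sigma^2) * T) / (sigma * sqrt(T)) = 0.58824111
d2 = d1 - sigma * sqrt(T) = 0.42824111
exp(-rT) = 0.96753856; exp(-qT) = 1.00000000
P = K * exp(-rT) * N(-d2) - S_0 * exp(-qT) * N(-d1)
N(-d1) = 0.27818523; N(-d2) = 0.33423780
P = 1.0100 * 0.96753856 * 0.33423780 - 1.0600 * 1.00000000 * 0.27818523 = 0.0317

Answer: Price = 0.0317


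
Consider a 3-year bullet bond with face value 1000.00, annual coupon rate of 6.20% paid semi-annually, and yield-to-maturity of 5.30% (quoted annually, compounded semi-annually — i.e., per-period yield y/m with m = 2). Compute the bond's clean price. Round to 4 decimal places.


Answer: Price = 1024.6627

Derivation:
Coupon per period c = face * coupon_rate / m = 31.000000
Periods per year m = 2; per-period yield y/m = 0.026500
Number of cashflows N = 6
Cashflows (t years, CF_t, discount factor 1/(1+y/m)^(m*t), PV):
  t = 0.5000: CF_t = 31.000000, DF = 0.974184, PV = 30.199708
  t = 1.0000: CF_t = 31.000000, DF = 0.949035, PV = 29.420076
  t = 1.5000: CF_t = 31.000000, DF = 0.924535, PV = 28.660571
  t = 2.0000: CF_t = 31.000000, DF = 0.900667, PV = 27.920673
  t = 2.5000: CF_t = 31.000000, DF = 0.877415, PV = 27.199876
  t = 3.0000: CF_t = 1031.000000, DF = 0.854764, PV = 881.261796
Price P = sum_t PV_t = 1024.662699


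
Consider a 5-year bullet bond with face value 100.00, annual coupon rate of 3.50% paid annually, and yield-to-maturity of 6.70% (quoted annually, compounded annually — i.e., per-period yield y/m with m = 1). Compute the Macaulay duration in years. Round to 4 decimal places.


Answer: Macaulay duration = 4.6450 years

Derivation:
Coupon per period c = face * coupon_rate / m = 3.500000
Periods per year m = 1; per-period yield y/m = 0.067000
Number of cashflows N = 5
Cashflows (t years, CF_t, discount factor 1/(1+y/m)^(m*t), PV):
  t = 1.0000: CF_t = 3.500000, DF = 0.937207, PV = 3.280225
  t = 2.0000: CF_t = 3.500000, DF = 0.878357, PV = 3.074250
  t = 3.0000: CF_t = 3.500000, DF = 0.823203, PV = 2.881209
  t = 4.0000: CF_t = 3.500000, DF = 0.771511, PV = 2.700290
  t = 5.0000: CF_t = 103.500000, DF = 0.723066, PV = 74.837324
Price P = sum_t PV_t = 86.773298
Macaulay numerator sum_t t * PV_t:
  t * PV_t at t = 1.0000: 3.280225
  t * PV_t at t = 2.0000: 6.148500
  t * PV_t at t = 3.0000: 8.643627
  t * PV_t at t = 4.0000: 10.801159
  t * PV_t at t = 5.0000: 374.186622
Macaulay duration D = (sum_t t * PV_t) / P = 403.060134 / 86.773298 = 4.644979


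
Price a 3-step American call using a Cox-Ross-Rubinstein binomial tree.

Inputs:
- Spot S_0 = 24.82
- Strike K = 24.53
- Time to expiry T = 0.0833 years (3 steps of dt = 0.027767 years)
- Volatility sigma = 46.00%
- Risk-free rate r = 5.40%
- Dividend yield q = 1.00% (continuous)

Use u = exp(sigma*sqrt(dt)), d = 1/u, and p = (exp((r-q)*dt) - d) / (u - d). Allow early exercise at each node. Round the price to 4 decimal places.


Answer: Price = V(0,0) = 1.6069

Derivation:
dt = T/N = 0.027767
u = exp(sigma*sqrt(dt)) = 1.079666; d = 1/u = 0.926213
p = (exp((r-q)*dt) - d) / (u - d) = 0.488813
Discount per step: exp(-r*dt) = 0.998502
Stock lattice S(k, i) with i counting down-moves:
  k=0: S(0,0) = 24.8200
  k=1: S(1,0) = 26.7973; S(1,1) = 22.9886
  k=2: S(2,0) = 28.9321; S(2,1) = 24.8200; S(2,2) = 21.2923
  k=3: S(3,0) = 31.2370; S(3,1) = 26.7973; S(3,2) = 22.9886; S(3,3) = 19.7212
Terminal payoffs V(N, i) = max(S_T - K, 0):
  V(3,0) = 6.707015; V(3,1) = 2.267299; V(3,2) = 0.000000; V(3,3) = 0.000000
Backward induction: V(k, i) = exp(-r*dt) * [p * V(k+1, i) + (1-p) * V(k+1, i+1)]; then take max(V_cont, immediate exercise) for American.
  V(2,0) = exp(-r*dt) * [p*6.707015 + (1-p)*2.267299] = 4.430842; exercise = 4.402121; V(2,0) = max -> 4.430842
  V(2,1) = exp(-r*dt) * [p*2.267299 + (1-p)*0.000000] = 1.106625; exercise = 0.290000; V(2,1) = max -> 1.106625
  V(2,2) = exp(-r*dt) * [p*0.000000 + (1-p)*0.000000] = 0.000000; exercise = 0.000000; V(2,2) = max -> 0.000000
  V(1,0) = exp(-r*dt) * [p*4.430842 + (1-p)*1.106625] = 2.727453; exercise = 2.267299; V(1,0) = max -> 2.727453
  V(1,1) = exp(-r*dt) * [p*1.106625 + (1-p)*0.000000] = 0.540122; exercise = 0.000000; V(1,1) = max -> 0.540122
  V(0,0) = exp(-r*dt) * [p*2.727453 + (1-p)*0.540122] = 1.606907; exercise = 0.290000; V(0,0) = max -> 1.606907


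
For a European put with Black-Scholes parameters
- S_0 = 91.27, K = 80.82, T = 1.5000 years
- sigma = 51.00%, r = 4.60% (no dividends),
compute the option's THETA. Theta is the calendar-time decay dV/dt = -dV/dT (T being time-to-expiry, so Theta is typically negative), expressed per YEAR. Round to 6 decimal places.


Answer: Theta = -4.520513

Derivation:
d1 = 0.6174518239; d2 = -0.0071680605
phi(d1) = 0.3297033690; exp(-qT) = 1.0000000000; exp(-rT) = 0.9333266801
Theta = -S*exp(-qT)*phi(d1)*sigma/(2*sqrt(T)) + r*K*exp(-rT)*N(-d2) - q*S*exp(-qT)*N(-d1)
N(-d1) = 0.2684683742; N(-d2) = 0.5028596179; sqrt(T) = 1.2247448714
Term 1 = -91.2700 * 1.0000000000 * 0.3297033690 * 0.5100 / (2 * 1.2247448714) = -6.2653593690
Term 2 = 0.0460 * 80.8200 * 0.9333266801 * 0.5028596179 = 1.7448460699
Term 3 = 0 (no dividend yield, q = 0)
Theta = -6.2653593690 + (1.7448460699) + (0.0000000000) = -4.520513


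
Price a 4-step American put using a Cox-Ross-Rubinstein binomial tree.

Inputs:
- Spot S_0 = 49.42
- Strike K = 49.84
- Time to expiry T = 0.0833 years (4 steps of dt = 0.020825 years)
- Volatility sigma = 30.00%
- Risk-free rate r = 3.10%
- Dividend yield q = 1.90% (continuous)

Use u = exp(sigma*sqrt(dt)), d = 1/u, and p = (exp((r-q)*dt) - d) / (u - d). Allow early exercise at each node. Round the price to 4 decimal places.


Answer: Price = V(0,0) = 1.8800

Derivation:
dt = T/N = 0.020825
u = exp(sigma*sqrt(dt)) = 1.044243; d = 1/u = 0.957631
p = (exp((r-q)*dt) - d) / (u - d) = 0.492064
Discount per step: exp(-r*dt) = 0.999355
Stock lattice S(k, i) with i counting down-moves:
  k=0: S(0,0) = 49.4200
  k=1: S(1,0) = 51.6065; S(1,1) = 47.3261
  k=2: S(2,0) = 53.8898; S(2,1) = 49.4200; S(2,2) = 45.3210
  k=3: S(3,0) = 56.2740; S(3,1) = 51.6065; S(3,2) = 47.3261; S(3,3) = 43.4008
  k=4: S(4,0) = 58.7638; S(4,1) = 53.8898; S(4,2) = 49.4200; S(4,3) = 45.3210; S(4,4) = 41.5619
Terminal payoffs V(N, i) = max(K - S_T, 0):
  V(4,0) = 0.000000; V(4,1) = 0.000000; V(4,2) = 0.420000; V(4,3) = 4.519024; V(4,4) = 8.278063
Backward induction: V(k, i) = exp(-r*dt) * [p * V(k+1, i) + (1-p) * V(k+1, i+1)]; then take max(V_cont, immediate exercise) for American.
  V(3,0) = exp(-r*dt) * [p*0.000000 + (1-p)*0.000000] = 0.000000; exercise = 0.000000; V(3,0) = max -> 0.000000
  V(3,1) = exp(-r*dt) * [p*0.000000 + (1-p)*0.420000] = 0.213195; exercise = 0.000000; V(3,1) = max -> 0.213195
  V(3,2) = exp(-r*dt) * [p*0.420000 + (1-p)*4.519024] = 2.500426; exercise = 2.513869; V(3,2) = max -> 2.513869
  V(3,3) = exp(-r*dt) * [p*4.519024 + (1-p)*8.278063] = 6.424226; exercise = 6.439222; V(3,3) = max -> 6.439222
  V(2,0) = exp(-r*dt) * [p*0.000000 + (1-p)*0.213195] = 0.108220; exercise = 0.000000; V(2,0) = max -> 0.108220
  V(2,1) = exp(-r*dt) * [p*0.213195 + (1-p)*2.513869] = 1.380898; exercise = 0.420000; V(2,1) = max -> 1.380898
  V(2,2) = exp(-r*dt) * [p*2.513869 + (1-p)*6.439222] = 4.504787; exercise = 4.519024; V(2,2) = max -> 4.519024
  V(1,0) = exp(-r*dt) * [p*0.108220 + (1-p)*1.380898] = 0.754172; exercise = 0.000000; V(1,0) = max -> 0.754172
  V(1,1) = exp(-r*dt) * [p*1.380898 + (1-p)*4.519024] = 2.972945; exercise = 2.513869; V(1,1) = max -> 2.972945
  V(0,0) = exp(-r*dt) * [p*0.754172 + (1-p)*2.972945] = 1.879952; exercise = 0.420000; V(0,0) = max -> 1.879952


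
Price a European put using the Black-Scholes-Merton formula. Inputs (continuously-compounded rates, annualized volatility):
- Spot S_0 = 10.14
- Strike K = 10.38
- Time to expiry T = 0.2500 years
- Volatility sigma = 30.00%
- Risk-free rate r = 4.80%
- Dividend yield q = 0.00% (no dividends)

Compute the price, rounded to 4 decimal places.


d1 = (ln(S/K) + (r - q + 0.5*sigma^2) * T) / (sigma * sqrt(T)) = -0.00095253
d2 = d1 - sigma * sqrt(T) = -0.15095253
exp(-rT) = 0.98807171; exp(-qT) = 1.00000000
P = K * exp(-rT) * N(-d2) - S_0 * exp(-qT) * N(-d1)
N(-d1) = 0.50038000; N(-d2) = 0.55999342
P = 10.3800 * 0.98807171 * 0.55999342 - 10.1400 * 1.00000000 * 0.50038000 = 0.6695

Answer: Price = 0.6695


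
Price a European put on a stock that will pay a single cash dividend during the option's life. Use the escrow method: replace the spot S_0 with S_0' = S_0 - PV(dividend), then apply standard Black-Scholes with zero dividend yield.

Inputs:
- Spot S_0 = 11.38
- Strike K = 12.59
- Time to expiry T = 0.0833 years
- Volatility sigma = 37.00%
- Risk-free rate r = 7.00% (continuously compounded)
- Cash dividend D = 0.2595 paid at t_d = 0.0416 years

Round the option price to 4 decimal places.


PV(D) = D * exp(-r * t_d) = 0.2595 * 0.99709224 = 0.25874544
S_0' = S_0 - PV(D) = 11.3800 - 0.25874544 = 11.12125456
d1 = (ln(S_0'/K) + (r + sigma^2/2)*T) / (sigma*sqrt(T)) = -1.05359592
d2 = d1 - sigma*sqrt(T) = -1.16038435
exp(-rT) = 0.99418597
N(-d1) = 0.85396602; N(-d2) = 0.87705382
P = K * exp(-rT) * N(-d2) - S_0' * N(-d1) = 12.5900 * 0.99418597 * 0.87705382 - 11.12125456 * 0.85396602 = 1.4807

Answer: Price = 1.4807


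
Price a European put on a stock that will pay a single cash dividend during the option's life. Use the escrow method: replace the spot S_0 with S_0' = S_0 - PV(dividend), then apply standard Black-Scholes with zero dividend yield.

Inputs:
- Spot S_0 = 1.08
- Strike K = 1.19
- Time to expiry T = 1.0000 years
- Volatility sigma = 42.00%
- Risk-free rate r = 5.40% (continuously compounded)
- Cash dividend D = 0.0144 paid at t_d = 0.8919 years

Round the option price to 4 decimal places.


Answer: Price = 0.2146

Derivation:
PV(D) = D * exp(-r * t_d) = 0.0144 * 0.95297882 = 0.01372290
S_0' = S_0 - PV(D) = 1.0800 - 0.01372290 = 1.06627710
d1 = (ln(S_0'/K) + (r + sigma^2/2)*T) / (sigma*sqrt(T)) = 0.07719032
d2 = d1 - sigma*sqrt(T) = -0.34280968
exp(-rT) = 0.94743211
N(-d1) = 0.46923607; N(-d2) = 0.63412918
P = K * exp(-rT) * N(-d2) - S_0' * N(-d1) = 1.1900 * 0.94743211 * 0.63412918 - 1.06627710 * 0.46923607 = 0.2146


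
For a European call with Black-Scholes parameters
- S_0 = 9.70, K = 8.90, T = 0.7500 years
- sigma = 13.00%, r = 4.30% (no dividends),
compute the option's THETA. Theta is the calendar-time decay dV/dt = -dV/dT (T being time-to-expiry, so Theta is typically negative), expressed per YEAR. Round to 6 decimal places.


d1 = 1.1072877240; d2 = 0.9947044215
phi(d1) = 0.2161070083; exp(-qT) = 1.0000000000; exp(-rT) = 0.9682644857
Theta = -S*exp(-qT)*phi(d1)*sigma/(2*sqrt(T)) - r*K*exp(-rT)*N(d2) + q*S*exp(-qT)*N(d1)
N(d1) = 0.8659152249; N(d2) = 0.8400599783; sqrt(T) = 0.8660254038
Term 1 = -9.7000 * 1.0000000000 * 0.2161070083 * 0.1300 / (2 * 0.8660254038) = -0.1573342631
Term 2 = -0.0430 * 8.9000 * 0.9682644857 * 0.8400599783 = -0.3112882729
Term 3 = 0 (no dividend yield, q = 0)
Theta = -0.1573342631 + (-0.3112882729) + (0.0000000000) = -0.468623

Answer: Theta = -0.468623


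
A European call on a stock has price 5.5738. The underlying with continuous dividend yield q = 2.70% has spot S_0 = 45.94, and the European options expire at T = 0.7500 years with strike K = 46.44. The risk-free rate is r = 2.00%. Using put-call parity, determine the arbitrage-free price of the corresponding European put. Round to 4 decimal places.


Put-call parity: C - P = S_0 * exp(-qT) - K * exp(-rT).
S_0 * exp(-qT) = 45.9400 * 0.97995365 = 45.01907088
K * exp(-rT) = 46.4400 * 0.98511194 = 45.74859848
P = C - S*exp(-qT) + K*exp(-rT)
P = 5.5738 - 45.01907088 + 45.74859848 = 6.3033

Answer: Put price = 6.3033


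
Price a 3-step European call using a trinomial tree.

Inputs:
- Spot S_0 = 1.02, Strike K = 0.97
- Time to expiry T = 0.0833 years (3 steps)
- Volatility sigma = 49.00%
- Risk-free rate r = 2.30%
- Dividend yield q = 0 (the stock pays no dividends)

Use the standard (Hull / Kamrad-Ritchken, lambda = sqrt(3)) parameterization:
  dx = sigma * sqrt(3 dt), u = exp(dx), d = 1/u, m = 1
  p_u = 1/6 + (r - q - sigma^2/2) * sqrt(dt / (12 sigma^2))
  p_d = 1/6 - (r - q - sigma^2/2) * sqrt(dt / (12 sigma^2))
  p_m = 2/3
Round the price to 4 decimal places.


Answer: Price = V(0,0) = 0.0870

Derivation:
dt = T/N = 0.027767; dx = sigma*sqrt(3*dt) = 0.141423
u = exp(dx) = 1.151911; d = 1/u = 0.868122
p_u = 0.157139, p_m = 0.666667, p_d = 0.176194
Discount per step: exp(-r*dt) = 0.999362
Stock lattice S(k, j) with j the centered position index:
  k=0: S(0,+0) = 1.0200
  k=1: S(1,-1) = 0.8855; S(1,+0) = 1.0200; S(1,+1) = 1.1749
  k=2: S(2,-2) = 0.7687; S(2,-1) = 0.8855; S(2,+0) = 1.0200; S(2,+1) = 1.1749; S(2,+2) = 1.3534
  k=3: S(3,-3) = 0.6673; S(3,-2) = 0.7687; S(3,-1) = 0.8855; S(3,+0) = 1.0200; S(3,+1) = 1.1749; S(3,+2) = 1.3534; S(3,+3) = 1.5590
Terminal payoffs V(N, j) = max(S_T - K, 0):
  V(3,-3) = 0.000000; V(3,-2) = 0.000000; V(3,-1) = 0.000000; V(3,+0) = 0.050000; V(3,+1) = 0.204949; V(3,+2) = 0.383438; V(3,+3) = 0.589040
Backward induction: V(k, j) = exp(-r*dt) * [p_u * V(k+1, j+1) + p_m * V(k+1, j) + p_d * V(k+1, j-1)]
  V(2,-2) = exp(-r*dt) * [p_u*0.000000 + p_m*0.000000 + p_d*0.000000] = 0.000000
  V(2,-1) = exp(-r*dt) * [p_u*0.050000 + p_m*0.000000 + p_d*0.000000] = 0.007852
  V(2,+0) = exp(-r*dt) * [p_u*0.204949 + p_m*0.050000 + p_d*0.000000] = 0.065497
  V(2,+1) = exp(-r*dt) * [p_u*0.383438 + p_m*0.204949 + p_d*0.050000] = 0.205564
  V(2,+2) = exp(-r*dt) * [p_u*0.589040 + p_m*0.383438 + p_d*0.204949] = 0.384052
  V(1,-1) = exp(-r*dt) * [p_u*0.065497 + p_m*0.007852 + p_d*0.000000] = 0.015517
  V(1,+0) = exp(-r*dt) * [p_u*0.205564 + p_m*0.065497 + p_d*0.007852] = 0.077301
  V(1,+1) = exp(-r*dt) * [p_u*0.384052 + p_m*0.205564 + p_d*0.065497] = 0.208799
  V(0,+0) = exp(-r*dt) * [p_u*0.208799 + p_m*0.077301 + p_d*0.015517] = 0.087023


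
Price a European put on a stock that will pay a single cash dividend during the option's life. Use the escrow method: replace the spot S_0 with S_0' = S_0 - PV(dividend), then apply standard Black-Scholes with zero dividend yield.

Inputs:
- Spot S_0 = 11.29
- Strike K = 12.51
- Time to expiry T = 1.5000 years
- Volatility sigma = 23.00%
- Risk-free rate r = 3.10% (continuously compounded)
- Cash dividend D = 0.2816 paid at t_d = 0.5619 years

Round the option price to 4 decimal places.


Answer: Price = 1.8020

Derivation:
PV(D) = D * exp(-r * t_d) = 0.2816 * 0.98273193 = 0.27673731
S_0' = S_0 - PV(D) = 11.2900 - 0.27673731 = 11.01326269
d1 = (ln(S_0'/K) + (r + sigma^2/2)*T) / (sigma*sqrt(T)) = -0.14644782
d2 = d1 - sigma*sqrt(T) = -0.42813914
exp(-rT) = 0.95456456
N(-d1) = 0.55821606; N(-d2) = 0.66572509
P = K * exp(-rT) * N(-d2) - S_0' * N(-d1) = 12.5100 * 0.95456456 * 0.66572509 - 11.01326269 * 0.55821606 = 1.8020


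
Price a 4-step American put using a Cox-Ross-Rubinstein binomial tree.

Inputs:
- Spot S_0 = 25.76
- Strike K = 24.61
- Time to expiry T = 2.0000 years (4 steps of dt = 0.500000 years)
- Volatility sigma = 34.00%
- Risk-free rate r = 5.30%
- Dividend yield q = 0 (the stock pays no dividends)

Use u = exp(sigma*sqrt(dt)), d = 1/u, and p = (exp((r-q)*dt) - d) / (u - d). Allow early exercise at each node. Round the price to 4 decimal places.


Answer: Price = V(0,0) = 3.1105

Derivation:
dt = T/N = 0.500000
u = exp(sigma*sqrt(dt)) = 1.271778; d = 1/u = 0.786300
p = (exp((r-q)*dt) - d) / (u - d) = 0.495499
Discount per step: exp(-r*dt) = 0.973848
Stock lattice S(k, i) with i counting down-moves:
  k=0: S(0,0) = 25.7600
  k=1: S(1,0) = 32.7610; S(1,1) = 20.2551
  k=2: S(2,0) = 41.6648; S(2,1) = 25.7600; S(2,2) = 15.9266
  k=3: S(3,0) = 52.9883; S(3,1) = 32.7610; S(3,2) = 20.2551; S(3,3) = 12.5231
  k=4: S(4,0) = 67.3894; S(4,1) = 41.6648; S(4,2) = 25.7600; S(4,3) = 15.9266; S(4,4) = 9.8469
Terminal payoffs V(N, i) = max(K - S_T, 0):
  V(4,0) = 0.000000; V(4,1) = 0.000000; V(4,2) = 0.000000; V(4,3) = 8.683406; V(4,4) = 14.763090
Backward induction: V(k, i) = exp(-r*dt) * [p * V(k+1, i) + (1-p) * V(k+1, i+1)]; then take max(V_cont, immediate exercise) for American.
  V(3,0) = exp(-r*dt) * [p*0.000000 + (1-p)*0.000000] = 0.000000; exercise = 0.000000; V(3,0) = max -> 0.000000
  V(3,1) = exp(-r*dt) * [p*0.000000 + (1-p)*0.000000] = 0.000000; exercise = 0.000000; V(3,1) = max -> 0.000000
  V(3,2) = exp(-r*dt) * [p*0.000000 + (1-p)*8.683406] = 4.266222; exercise = 4.354900; V(3,2) = max -> 4.354900
  V(3,3) = exp(-r*dt) * [p*8.683406 + (1-p)*14.763090] = 11.443312; exercise = 12.086912; V(3,3) = max -> 12.086912
  V(2,0) = exp(-r*dt) * [p*0.000000 + (1-p)*0.000000] = 0.000000; exercise = 0.000000; V(2,0) = max -> 0.000000
  V(2,1) = exp(-r*dt) * [p*0.000000 + (1-p)*4.354900] = 2.139595; exercise = 0.000000; V(2,1) = max -> 2.139595
  V(2,2) = exp(-r*dt) * [p*4.354900 + (1-p)*12.086912] = 8.039806; exercise = 8.683406; V(2,2) = max -> 8.683406
  V(1,0) = exp(-r*dt) * [p*0.000000 + (1-p)*2.139595] = 1.051199; exercise = 0.000000; V(1,0) = max -> 1.051199
  V(1,1) = exp(-r*dt) * [p*2.139595 + (1-p)*8.683406] = 5.298664; exercise = 4.354900; V(1,1) = max -> 5.298664
  V(0,0) = exp(-r*dt) * [p*1.051199 + (1-p)*5.298664] = 3.110519; exercise = 0.000000; V(0,0) = max -> 3.110519


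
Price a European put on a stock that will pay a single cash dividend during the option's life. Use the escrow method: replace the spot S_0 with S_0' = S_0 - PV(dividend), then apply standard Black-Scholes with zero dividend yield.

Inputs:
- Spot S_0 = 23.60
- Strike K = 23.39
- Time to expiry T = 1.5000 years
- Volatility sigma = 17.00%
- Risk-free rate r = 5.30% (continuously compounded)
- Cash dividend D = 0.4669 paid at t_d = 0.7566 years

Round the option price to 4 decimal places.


PV(D) = D * exp(-r * t_d) = 0.4669 * 0.96069356 = 0.44854782
S_0' = S_0 - PV(D) = 23.6000 - 0.44854782 = 23.15145218
d1 = (ln(S_0'/K) + (r + sigma^2/2)*T) / (sigma*sqrt(T)) = 0.43670044
d2 = d1 - sigma*sqrt(T) = 0.22849382
exp(-rT) = 0.92357802
N(-d1) = 0.33116430; N(-d2) = 0.40963118
P = K * exp(-rT) * N(-d2) - S_0' * N(-d1) = 23.3900 * 0.92357802 * 0.40963118 - 23.15145218 * 0.33116430 = 1.1821

Answer: Price = 1.1821
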